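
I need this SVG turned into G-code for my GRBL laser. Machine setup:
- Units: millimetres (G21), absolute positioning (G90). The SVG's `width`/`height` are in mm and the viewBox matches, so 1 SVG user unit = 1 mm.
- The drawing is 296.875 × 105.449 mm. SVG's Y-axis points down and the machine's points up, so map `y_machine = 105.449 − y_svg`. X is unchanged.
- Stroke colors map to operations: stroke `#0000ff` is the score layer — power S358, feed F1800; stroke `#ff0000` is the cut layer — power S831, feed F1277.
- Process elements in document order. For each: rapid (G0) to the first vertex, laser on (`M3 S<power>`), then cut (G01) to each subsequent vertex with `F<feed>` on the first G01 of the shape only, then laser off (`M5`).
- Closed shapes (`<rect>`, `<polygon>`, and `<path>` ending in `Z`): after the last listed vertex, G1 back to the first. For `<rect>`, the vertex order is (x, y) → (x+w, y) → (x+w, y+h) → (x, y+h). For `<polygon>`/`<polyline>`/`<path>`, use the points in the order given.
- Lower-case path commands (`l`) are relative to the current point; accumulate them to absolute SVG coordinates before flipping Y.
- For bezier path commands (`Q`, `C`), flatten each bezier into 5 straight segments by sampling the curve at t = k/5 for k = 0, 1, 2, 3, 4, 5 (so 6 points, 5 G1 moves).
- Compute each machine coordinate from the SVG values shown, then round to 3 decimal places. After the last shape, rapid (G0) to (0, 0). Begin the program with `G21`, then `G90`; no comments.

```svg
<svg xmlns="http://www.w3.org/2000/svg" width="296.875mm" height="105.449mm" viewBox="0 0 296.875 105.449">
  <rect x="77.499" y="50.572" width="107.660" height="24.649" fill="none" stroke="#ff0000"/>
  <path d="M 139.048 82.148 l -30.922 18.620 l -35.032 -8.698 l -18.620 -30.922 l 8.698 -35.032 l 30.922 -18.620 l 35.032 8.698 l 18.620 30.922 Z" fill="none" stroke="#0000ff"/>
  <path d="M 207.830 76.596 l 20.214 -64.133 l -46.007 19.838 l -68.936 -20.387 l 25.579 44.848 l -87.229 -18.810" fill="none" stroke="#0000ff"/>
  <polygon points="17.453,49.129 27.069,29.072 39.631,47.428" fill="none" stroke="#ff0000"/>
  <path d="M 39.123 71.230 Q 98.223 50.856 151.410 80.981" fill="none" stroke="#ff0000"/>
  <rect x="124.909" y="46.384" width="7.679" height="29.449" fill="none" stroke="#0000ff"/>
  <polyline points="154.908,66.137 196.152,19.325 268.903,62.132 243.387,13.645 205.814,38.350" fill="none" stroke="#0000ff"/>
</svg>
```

G21
G90
G0 X77.499 Y54.877
M3 S831
G01 X185.159 Y54.877 F1277
G01 X185.159 Y30.228
G01 X77.499 Y30.228
G01 X77.499 Y54.877
M5
G0 X139.048 Y23.301
M3 S358
G01 X108.126 Y4.681 F1800
G01 X73.094 Y13.379
G01 X54.474 Y44.301
G01 X63.172 Y79.333
G01 X94.094 Y97.953
G01 X129.126 Y89.255
G01 X147.746 Y58.333
G01 X139.048 Y23.301
M5
G0 X207.830 Y28.853
M3 S358
G01 X228.044 Y92.986 F1800
G01 X182.037 Y73.148
G01 X113.101 Y93.535
G01 X138.680 Y48.687
G01 X51.451 Y67.497
M5
G0 X17.453 Y56.320
M3 S831
G01 X27.069 Y76.377 F1277
G01 X39.631 Y58.021
G01 X17.453 Y56.320
M5
G0 X39.123 Y34.219
M3 S831
G01 X62.526 Y40.349 F1277
G01 X85.457 Y42.438
G01 X107.914 Y40.488
G01 X129.899 Y34.498
G01 X151.410 Y24.468
M5
G0 X124.909 Y59.065
M3 S358
G01 X132.588 Y59.065 F1800
G01 X132.588 Y29.616
G01 X124.909 Y29.616
G01 X124.909 Y59.065
M5
G0 X154.908 Y39.312
M3 S358
G01 X196.152 Y86.124 F1800
G01 X268.903 Y43.317
G01 X243.387 Y91.804
G01 X205.814 Y67.099
M5
G0 X0.000 Y0.000

viewBox `0 0 296.875 105.449` with mm width/height → 1 unit = 1 mm. Flip: y_m = 105.449 − y_svg.

**Shape 1** — `<rect>` rectangle, stroke `#ff0000` → cut (S831, F1277). Machine vertices: (77.499,54.877) → (185.159,54.877) → (185.159,30.228) → (77.499,30.228) → (77.499,54.877). Closed: final G1 returns to the first vertex.

**Shape 2** — `<path>` regular polygon, stroke `#0000ff` → score (S358, F1800). Machine vertices: (139.048,23.301) → (108.126,4.681) → (73.094,13.379) → (54.474,44.301) → (63.172,79.333) → (94.094,97.953) → (129.126,89.255) → (147.746,58.333) → (139.048,23.301). Closed: final G1 returns to the first vertex.

**Shape 3** — `<path>` open polyline, stroke `#0000ff` → score (S358, F1800). Machine vertices: (207.830,28.853) → (228.044,92.986) → (182.037,73.148) → (113.101,93.535) → (138.680,48.687) → (51.451,67.497). Open path.

**Shape 4** — `<polygon>` regular polygon, stroke `#ff0000` → cut (S831, F1277). Machine vertices: (17.453,56.320) → (27.069,76.377) → (39.631,58.021) → (17.453,56.320). Closed: final G1 returns to the first vertex.

**Shape 5** — `<path>` quadratic bezier, stroke `#ff0000` → cut (S831, F1277). Control points (SVG): P0=(39.123,71.230), P1=(98.223,50.856), P2=(151.410,80.981); sampled at t=k/5. Machine vertices: (39.123,34.219) → (62.526,40.349) → (85.457,42.438) → (107.914,40.488) → (129.899,34.498) → (151.410,24.468). Open path.

**Shape 6** — `<rect>` rectangle, stroke `#0000ff` → score (S358, F1800). Machine vertices: (124.909,59.065) → (132.588,59.065) → (132.588,29.616) → (124.909,29.616) → (124.909,59.065). Closed: final G1 returns to the first vertex.

**Shape 7** — `<polyline>` open polyline, stroke `#0000ff` → score (S358, F1800). Machine vertices: (154.908,39.312) → (196.152,86.124) → (268.903,43.317) → (243.387,91.804) → (205.814,67.099). Open path.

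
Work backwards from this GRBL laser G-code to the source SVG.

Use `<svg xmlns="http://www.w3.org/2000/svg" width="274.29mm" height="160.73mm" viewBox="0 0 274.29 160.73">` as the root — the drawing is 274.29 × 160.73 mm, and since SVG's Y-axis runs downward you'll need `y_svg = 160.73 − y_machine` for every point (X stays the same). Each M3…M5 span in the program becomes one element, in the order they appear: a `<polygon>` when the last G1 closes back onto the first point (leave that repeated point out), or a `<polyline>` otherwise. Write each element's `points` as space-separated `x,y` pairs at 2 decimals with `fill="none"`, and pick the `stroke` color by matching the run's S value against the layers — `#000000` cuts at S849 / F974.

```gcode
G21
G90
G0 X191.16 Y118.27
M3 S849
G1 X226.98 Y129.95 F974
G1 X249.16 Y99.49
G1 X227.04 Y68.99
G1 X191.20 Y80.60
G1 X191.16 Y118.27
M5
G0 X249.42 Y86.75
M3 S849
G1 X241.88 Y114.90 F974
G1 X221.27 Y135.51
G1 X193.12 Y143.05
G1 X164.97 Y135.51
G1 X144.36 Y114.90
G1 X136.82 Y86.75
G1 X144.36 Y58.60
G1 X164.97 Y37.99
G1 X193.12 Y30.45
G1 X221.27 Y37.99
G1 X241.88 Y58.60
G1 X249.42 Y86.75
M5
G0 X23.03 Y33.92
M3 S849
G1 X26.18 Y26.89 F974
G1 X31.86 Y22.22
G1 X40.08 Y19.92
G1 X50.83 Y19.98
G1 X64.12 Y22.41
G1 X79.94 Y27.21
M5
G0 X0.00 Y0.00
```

y_svg = 160.73 − y_m. Every run uses S849, so all elements get stroke `#000000` (cut).

[1] closed run; points: 191.16,42.46 226.98,30.78 249.16,61.24 227.04,91.74 191.20,80.13

[2] closed run; points: 249.42,73.98 241.88,45.83 221.27,25.22 193.12,17.68 164.97,25.22 144.36,45.83 136.82,73.98 144.36,102.13 164.97,122.74 193.12,130.28 221.27,122.74 241.88,102.13

[3] open run; points: 23.03,126.81 26.18,133.84 31.86,138.51 40.08,140.81 50.83,140.75 64.12,138.32 79.94,133.52

<svg xmlns="http://www.w3.org/2000/svg" width="274.29mm" height="160.73mm" viewBox="0 0 274.29 160.73">
  <polygon points="191.16,42.46 226.98,30.78 249.16,61.24 227.04,91.74 191.20,80.13" fill="none" stroke="#000000"/>
  <polygon points="249.42,73.98 241.88,45.83 221.27,25.22 193.12,17.68 164.97,25.22 144.36,45.83 136.82,73.98 144.36,102.13 164.97,122.74 193.12,130.28 221.27,122.74 241.88,102.13" fill="none" stroke="#000000"/>
  <polyline points="23.03,126.81 26.18,133.84 31.86,138.51 40.08,140.81 50.83,140.75 64.12,138.32 79.94,133.52" fill="none" stroke="#000000"/>
</svg>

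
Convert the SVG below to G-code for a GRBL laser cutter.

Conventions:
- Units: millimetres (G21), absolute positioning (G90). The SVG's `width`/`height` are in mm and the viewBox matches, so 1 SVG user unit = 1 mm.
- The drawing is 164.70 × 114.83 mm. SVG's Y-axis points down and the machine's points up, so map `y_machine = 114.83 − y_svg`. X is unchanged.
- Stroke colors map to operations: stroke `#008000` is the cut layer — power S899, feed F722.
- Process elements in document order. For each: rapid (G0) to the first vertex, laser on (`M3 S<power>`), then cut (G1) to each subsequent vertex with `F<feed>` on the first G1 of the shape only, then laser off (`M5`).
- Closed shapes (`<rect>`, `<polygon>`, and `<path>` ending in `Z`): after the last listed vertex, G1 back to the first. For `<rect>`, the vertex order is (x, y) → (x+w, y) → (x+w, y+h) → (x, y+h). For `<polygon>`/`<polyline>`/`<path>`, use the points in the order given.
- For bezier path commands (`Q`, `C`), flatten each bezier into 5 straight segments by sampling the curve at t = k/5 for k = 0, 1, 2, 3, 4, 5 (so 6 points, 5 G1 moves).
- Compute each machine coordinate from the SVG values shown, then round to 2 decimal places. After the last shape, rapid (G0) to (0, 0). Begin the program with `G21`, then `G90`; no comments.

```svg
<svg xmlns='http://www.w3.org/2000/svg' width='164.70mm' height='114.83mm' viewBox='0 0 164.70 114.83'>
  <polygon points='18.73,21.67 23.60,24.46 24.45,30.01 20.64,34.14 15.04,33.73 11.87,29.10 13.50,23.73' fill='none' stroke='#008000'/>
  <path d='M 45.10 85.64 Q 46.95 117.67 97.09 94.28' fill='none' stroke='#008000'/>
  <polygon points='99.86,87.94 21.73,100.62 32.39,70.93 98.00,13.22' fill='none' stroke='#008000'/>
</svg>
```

G21
G90
G0 X18.73 Y93.16
M3 S899
G1 X23.60 Y90.37 F722
G1 X24.45 Y84.82
G1 X20.64 Y80.69
G1 X15.04 Y81.10
G1 X11.87 Y85.73
G1 X13.50 Y91.10
G1 X18.73 Y93.16
M5
G0 X45.10 Y29.19
M3 S899
G1 X47.77 Y18.59 F722
G1 X54.31 Y12.43
G1 X64.70 Y10.71
G1 X78.97 Y13.41
G1 X97.09 Y20.55
M5
G0 X99.86 Y26.89
M3 S899
G1 X21.73 Y14.21 F722
G1 X32.39 Y43.90
G1 X98.00 Y101.61
G1 X99.86 Y26.89
M5
G0 X0.00 Y0.00

Since the viewBox matches the mm dimensions, user units are millimetres directly. The only transform is the Y-flip y_m = 114.83 − y_svg.

Shape 1 is a regular polygon drawn with `<polygon>`. Its stroke #008000 means cut at S899, F722. After flipping Y the toolpath is (18.73,93.16) → (23.60,90.37) → (24.45,84.82) → (20.64,80.69) → (15.04,81.10) → (11.87,85.73) → (13.50,91.10) → (18.73,93.16), returning to the start.

Shape 2 is a quadratic bezier drawn with `<path>`. Its stroke #008000 means cut at S899, F722. After flipping Y the toolpath is (45.10,29.19) → (47.77,18.59) → (54.31,12.43) → (64.70,10.71) → (78.97,13.41) → (97.09,20.55).

Shape 3 is a closed polygon drawn with `<polygon>`. Its stroke #008000 means cut at S899, F722. After flipping Y the toolpath is (99.86,26.89) → (21.73,14.21) → (32.39,43.90) → (98.00,101.61) → (99.86,26.89), returning to the start.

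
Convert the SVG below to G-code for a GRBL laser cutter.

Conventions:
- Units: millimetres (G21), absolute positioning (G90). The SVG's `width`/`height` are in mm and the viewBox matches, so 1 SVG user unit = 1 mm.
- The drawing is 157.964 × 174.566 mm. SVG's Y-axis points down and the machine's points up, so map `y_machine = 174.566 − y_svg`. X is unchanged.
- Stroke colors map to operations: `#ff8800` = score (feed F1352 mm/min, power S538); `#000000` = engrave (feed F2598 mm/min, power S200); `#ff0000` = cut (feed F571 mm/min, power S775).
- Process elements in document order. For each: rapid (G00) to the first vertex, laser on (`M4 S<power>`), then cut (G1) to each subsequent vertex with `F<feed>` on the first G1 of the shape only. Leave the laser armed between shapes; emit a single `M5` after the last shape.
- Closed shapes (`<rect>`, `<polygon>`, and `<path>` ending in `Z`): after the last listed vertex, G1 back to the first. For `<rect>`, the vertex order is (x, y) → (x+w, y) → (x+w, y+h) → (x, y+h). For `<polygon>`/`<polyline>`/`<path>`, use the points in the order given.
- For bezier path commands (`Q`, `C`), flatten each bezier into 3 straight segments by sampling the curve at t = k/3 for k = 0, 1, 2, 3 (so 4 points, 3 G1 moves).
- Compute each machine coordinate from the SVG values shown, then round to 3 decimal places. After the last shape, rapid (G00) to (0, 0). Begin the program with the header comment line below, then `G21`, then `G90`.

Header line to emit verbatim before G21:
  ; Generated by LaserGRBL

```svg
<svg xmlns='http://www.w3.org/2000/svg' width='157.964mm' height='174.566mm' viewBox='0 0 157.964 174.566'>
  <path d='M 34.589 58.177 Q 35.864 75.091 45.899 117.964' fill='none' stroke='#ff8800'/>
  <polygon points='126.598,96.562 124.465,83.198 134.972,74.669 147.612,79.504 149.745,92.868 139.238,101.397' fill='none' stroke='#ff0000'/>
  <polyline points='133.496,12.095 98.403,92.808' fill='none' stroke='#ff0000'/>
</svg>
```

viewBox `0 0 157.964 174.566` with mm width/height → 1 unit = 1 mm. Flip: y_m = 174.566 − y_svg.

**Shape 1** — `<path>` quadratic bezier, stroke `#ff8800` → score (S538, F1352). Control points (SVG): P0=(34.589,58.177), P1=(35.864,75.091), P2=(45.899,117.964); sampled at t=k/3. Machine vertices: (34.589,116.389) → (36.412,102.229) → (40.182,82.300) → (45.899,56.602). Open path.

**Shape 2** — `<polygon>` regular polygon, stroke `#ff0000` → cut (S775, F571). Machine vertices: (126.598,78.004) → (124.465,91.368) → (134.972,99.897) → (147.612,95.062) → (149.745,81.698) → (139.238,73.169) → (126.598,78.004). Closed: final G1 returns to the first vertex.

**Shape 3** — `<polyline>` line segment, stroke `#ff0000` → cut (S775, F571). Machine vertices: (133.496,162.471) → (98.403,81.758). Open path.

; Generated by LaserGRBL
G21
G90
G00 X34.589 Y116.389
M4 S538
G1 X36.412 Y102.229 F1352
G1 X40.182 Y82.300
G1 X45.899 Y56.602
G00 X126.598 Y78.004
M4 S775
G1 X124.465 Y91.368 F571
G1 X134.972 Y99.897
G1 X147.612 Y95.062
G1 X149.745 Y81.698
G1 X139.238 Y73.169
G1 X126.598 Y78.004
G00 X133.496 Y162.471
M4 S775
G1 X98.403 Y81.758 F571
M5
G00 X0.000 Y0.000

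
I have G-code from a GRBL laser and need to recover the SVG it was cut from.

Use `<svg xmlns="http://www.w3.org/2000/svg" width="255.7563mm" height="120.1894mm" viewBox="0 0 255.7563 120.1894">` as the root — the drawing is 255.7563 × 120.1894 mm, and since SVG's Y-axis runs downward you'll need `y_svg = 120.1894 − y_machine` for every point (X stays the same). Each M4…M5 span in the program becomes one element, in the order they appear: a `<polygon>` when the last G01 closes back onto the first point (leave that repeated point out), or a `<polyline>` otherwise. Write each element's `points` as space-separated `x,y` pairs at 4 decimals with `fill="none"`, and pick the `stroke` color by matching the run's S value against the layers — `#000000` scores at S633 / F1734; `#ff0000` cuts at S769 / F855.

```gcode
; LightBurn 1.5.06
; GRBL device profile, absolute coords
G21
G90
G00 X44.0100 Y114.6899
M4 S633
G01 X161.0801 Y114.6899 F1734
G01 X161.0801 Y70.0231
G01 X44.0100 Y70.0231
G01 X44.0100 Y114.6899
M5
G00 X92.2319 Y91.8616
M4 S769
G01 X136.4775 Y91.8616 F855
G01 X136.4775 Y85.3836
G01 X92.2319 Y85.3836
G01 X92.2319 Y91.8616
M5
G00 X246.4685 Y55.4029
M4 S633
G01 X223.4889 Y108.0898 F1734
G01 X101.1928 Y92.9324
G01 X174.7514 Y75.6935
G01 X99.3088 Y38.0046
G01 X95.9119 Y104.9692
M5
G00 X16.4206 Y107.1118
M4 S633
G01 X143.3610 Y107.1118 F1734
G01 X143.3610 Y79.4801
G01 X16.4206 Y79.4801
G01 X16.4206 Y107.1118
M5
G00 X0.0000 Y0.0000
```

<svg xmlns="http://www.w3.org/2000/svg" width="255.7563mm" height="120.1894mm" viewBox="0 0 255.7563 120.1894">
  <polygon points="44.0100,5.4995 161.0801,5.4995 161.0801,50.1663 44.0100,50.1663" fill="none" stroke="#000000"/>
  <polygon points="92.2319,28.3278 136.4775,28.3278 136.4775,34.8058 92.2319,34.8058" fill="none" stroke="#ff0000"/>
  <polyline points="246.4685,64.7865 223.4889,12.0996 101.1928,27.2570 174.7514,44.4959 99.3088,82.1848 95.9119,15.2202" fill="none" stroke="#000000"/>
  <polygon points="16.4206,13.0776 143.3610,13.0776 143.3610,40.7093 16.4206,40.7093" fill="none" stroke="#000000"/>
</svg>

Each laser-on run becomes one SVG element. Flip Y back into SVG space with y_svg = 120.1894 − y_machine.

Run 1: the run's S633 means `#000000` (score). The run returns to its start, so emit a `<polygon>` with points (Y-flipped): 44.0100,5.4995 161.0801,5.4995 161.0801,50.1663 44.0100,50.1663.

Run 2: the run's S769 means `#ff0000` (cut). The run returns to its start, so emit a `<polygon>` with points (Y-flipped): 92.2319,28.3278 136.4775,28.3278 136.4775,34.8058 92.2319,34.8058.

Run 3: power S633 maps to stroke `#000000` (score). The run is open, so emit a `<polyline>` with points (Y-flipped): 246.4685,64.7865 223.4889,12.0996 101.1928,27.2570 174.7514,44.4959 99.3088,82.1848 95.9119,15.2202.

Run 4: power S633 maps to stroke `#000000` (score). The run returns to its start, so emit a `<polygon>` with points (Y-flipped): 16.4206,13.0776 143.3610,13.0776 143.3610,40.7093 16.4206,40.7093.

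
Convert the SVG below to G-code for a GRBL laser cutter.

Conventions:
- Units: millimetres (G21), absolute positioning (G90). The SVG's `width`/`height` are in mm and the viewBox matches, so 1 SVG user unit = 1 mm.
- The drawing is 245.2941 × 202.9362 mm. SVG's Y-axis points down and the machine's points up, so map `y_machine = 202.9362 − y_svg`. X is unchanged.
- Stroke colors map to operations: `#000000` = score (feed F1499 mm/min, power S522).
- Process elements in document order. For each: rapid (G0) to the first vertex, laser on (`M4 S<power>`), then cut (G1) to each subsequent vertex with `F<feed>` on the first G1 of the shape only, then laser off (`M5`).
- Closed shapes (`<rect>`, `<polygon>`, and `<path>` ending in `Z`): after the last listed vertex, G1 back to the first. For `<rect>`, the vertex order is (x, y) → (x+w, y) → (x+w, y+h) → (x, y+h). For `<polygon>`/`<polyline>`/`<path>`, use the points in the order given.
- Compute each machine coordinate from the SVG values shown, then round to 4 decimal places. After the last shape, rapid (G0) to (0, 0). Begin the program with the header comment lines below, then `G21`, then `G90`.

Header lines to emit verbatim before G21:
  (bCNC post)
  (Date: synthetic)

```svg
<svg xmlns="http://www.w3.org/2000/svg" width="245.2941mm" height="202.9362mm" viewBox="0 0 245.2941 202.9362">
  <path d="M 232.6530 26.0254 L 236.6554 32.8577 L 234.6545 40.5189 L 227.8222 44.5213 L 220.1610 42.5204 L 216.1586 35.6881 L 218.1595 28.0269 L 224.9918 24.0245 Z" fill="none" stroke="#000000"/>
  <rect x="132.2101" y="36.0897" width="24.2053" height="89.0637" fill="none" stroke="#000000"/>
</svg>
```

Since the viewBox matches the mm dimensions, user units are millimetres directly. The only transform is the Y-flip y_m = 202.9362 − y_svg.

Shape 1 is a regular polygon drawn with `<path>`. Its stroke #000000 means score at S522, F1499. After flipping Y the toolpath is (232.6530,176.9108) → (236.6554,170.0785) → (234.6545,162.4173) → (227.8222,158.4149) → (220.1610,160.4158) → (216.1586,167.2481) → (218.1595,174.9093) → (224.9918,178.9117) → (232.6530,176.9108), returning to the start.

Shape 2 is a rectangle drawn with `<rect>`. Its stroke #000000 means score at S522, F1499. After flipping Y the toolpath is (132.2101,166.8465) → (156.4154,166.8465) → (156.4154,77.7828) → (132.2101,77.7828) → (132.2101,166.8465), returning to the start.

(bCNC post)
(Date: synthetic)
G21
G90
G0 X232.6530 Y176.9108
M4 S522
G1 X236.6554 Y170.0785 F1499
G1 X234.6545 Y162.4173
G1 X227.8222 Y158.4149
G1 X220.1610 Y160.4158
G1 X216.1586 Y167.2481
G1 X218.1595 Y174.9093
G1 X224.9918 Y178.9117
G1 X232.6530 Y176.9108
M5
G0 X132.2101 Y166.8465
M4 S522
G1 X156.4154 Y166.8465 F1499
G1 X156.4154 Y77.7828
G1 X132.2101 Y77.7828
G1 X132.2101 Y166.8465
M5
G0 X0.0000 Y0.0000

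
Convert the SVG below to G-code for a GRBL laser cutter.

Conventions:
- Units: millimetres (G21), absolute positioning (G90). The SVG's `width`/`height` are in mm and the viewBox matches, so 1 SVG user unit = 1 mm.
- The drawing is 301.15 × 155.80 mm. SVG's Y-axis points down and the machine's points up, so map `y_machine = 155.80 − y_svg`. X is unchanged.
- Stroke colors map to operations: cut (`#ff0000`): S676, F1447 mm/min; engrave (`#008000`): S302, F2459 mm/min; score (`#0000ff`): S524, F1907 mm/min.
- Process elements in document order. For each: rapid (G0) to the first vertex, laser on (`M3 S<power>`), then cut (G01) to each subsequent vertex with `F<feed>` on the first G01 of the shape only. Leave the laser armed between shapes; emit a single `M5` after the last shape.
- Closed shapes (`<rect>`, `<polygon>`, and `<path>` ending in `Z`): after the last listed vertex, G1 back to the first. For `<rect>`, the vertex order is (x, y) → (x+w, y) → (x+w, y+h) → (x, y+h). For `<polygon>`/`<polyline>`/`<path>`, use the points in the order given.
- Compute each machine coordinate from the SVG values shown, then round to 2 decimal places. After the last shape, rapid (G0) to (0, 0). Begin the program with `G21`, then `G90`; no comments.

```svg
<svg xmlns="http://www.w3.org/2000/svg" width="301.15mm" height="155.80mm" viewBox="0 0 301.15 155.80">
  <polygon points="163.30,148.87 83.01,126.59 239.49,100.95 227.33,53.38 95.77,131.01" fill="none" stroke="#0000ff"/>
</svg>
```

viewBox `0 0 301.15 155.80` with mm width/height → 1 unit = 1 mm. Flip: y_m = 155.80 − y_svg.

**Shape 1** — `<polygon>` closed polygon, stroke `#0000ff` → score (S524, F1907). Machine vertices: (163.30,6.93) → (83.01,29.21) → (239.49,54.85) → (227.33,102.42) → (95.77,24.79) → (163.30,6.93). Closed: final G1 returns to the first vertex.

G21
G90
G0 X163.30 Y6.93
M3 S524
G01 X83.01 Y29.21 F1907
G01 X239.49 Y54.85
G01 X227.33 Y102.42
G01 X95.77 Y24.79
G01 X163.30 Y6.93
M5
G0 X0.00 Y0.00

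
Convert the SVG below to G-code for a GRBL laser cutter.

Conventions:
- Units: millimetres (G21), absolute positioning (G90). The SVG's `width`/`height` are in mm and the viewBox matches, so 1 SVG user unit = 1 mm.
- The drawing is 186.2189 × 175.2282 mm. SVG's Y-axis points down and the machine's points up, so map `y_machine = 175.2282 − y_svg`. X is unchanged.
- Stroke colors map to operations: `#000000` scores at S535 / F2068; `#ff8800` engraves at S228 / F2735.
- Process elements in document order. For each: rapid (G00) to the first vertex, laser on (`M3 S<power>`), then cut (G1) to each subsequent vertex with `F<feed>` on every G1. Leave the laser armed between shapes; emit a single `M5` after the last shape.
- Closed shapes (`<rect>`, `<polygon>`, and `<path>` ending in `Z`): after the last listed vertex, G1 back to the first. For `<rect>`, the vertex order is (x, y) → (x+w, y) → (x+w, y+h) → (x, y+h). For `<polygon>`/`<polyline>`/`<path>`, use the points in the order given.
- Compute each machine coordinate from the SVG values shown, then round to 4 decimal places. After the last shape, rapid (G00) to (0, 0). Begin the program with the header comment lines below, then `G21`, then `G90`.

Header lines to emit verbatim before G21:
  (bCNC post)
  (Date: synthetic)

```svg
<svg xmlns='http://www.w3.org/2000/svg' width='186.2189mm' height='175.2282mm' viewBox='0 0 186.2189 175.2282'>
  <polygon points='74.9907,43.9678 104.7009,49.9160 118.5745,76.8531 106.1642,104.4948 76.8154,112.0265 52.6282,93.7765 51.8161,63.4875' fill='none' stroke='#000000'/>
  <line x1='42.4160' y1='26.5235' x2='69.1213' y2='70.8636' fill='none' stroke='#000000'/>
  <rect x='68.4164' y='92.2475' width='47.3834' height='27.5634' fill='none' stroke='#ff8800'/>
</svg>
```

1 u = 1 mm; y_m = 175.2282 − y.

[1] `<polygon>` regular polygon, #000000→score S535 F2068: (74.9907,131.2604) → (104.7009,125.3122) → (118.5745,98.3751) → (106.1642,70.7334) → (76.8154,63.2017) → (52.6282,81.4517) → (51.8161,111.7407) → (74.9907,131.2604) (closed)

[2] `<line>` line segment, #000000→score S535 F2068: (42.4160,148.7047) → (69.1213,104.3646)

[3] `<rect>` rectangle, #ff8800→engrave S228 F2735: (68.4164,82.9807) → (115.7998,82.9807) → (115.7998,55.4173) → (68.4164,55.4173) → (68.4164,82.9807) (closed)

(bCNC post)
(Date: synthetic)
G21
G90
G00 X74.9907 Y131.2604
M3 S535
G1 X104.7009 Y125.3122 F2068
G1 X118.5745 Y98.3751 F2068
G1 X106.1642 Y70.7334 F2068
G1 X76.8154 Y63.2017 F2068
G1 X52.6282 Y81.4517 F2068
G1 X51.8161 Y111.7407 F2068
G1 X74.9907 Y131.2604 F2068
G00 X42.4160 Y148.7047
M3 S535
G1 X69.1213 Y104.3646 F2068
G00 X68.4164 Y82.9807
M3 S228
G1 X115.7998 Y82.9807 F2735
G1 X115.7998 Y55.4173 F2735
G1 X68.4164 Y55.4173 F2735
G1 X68.4164 Y82.9807 F2735
M5
G00 X0.0000 Y0.0000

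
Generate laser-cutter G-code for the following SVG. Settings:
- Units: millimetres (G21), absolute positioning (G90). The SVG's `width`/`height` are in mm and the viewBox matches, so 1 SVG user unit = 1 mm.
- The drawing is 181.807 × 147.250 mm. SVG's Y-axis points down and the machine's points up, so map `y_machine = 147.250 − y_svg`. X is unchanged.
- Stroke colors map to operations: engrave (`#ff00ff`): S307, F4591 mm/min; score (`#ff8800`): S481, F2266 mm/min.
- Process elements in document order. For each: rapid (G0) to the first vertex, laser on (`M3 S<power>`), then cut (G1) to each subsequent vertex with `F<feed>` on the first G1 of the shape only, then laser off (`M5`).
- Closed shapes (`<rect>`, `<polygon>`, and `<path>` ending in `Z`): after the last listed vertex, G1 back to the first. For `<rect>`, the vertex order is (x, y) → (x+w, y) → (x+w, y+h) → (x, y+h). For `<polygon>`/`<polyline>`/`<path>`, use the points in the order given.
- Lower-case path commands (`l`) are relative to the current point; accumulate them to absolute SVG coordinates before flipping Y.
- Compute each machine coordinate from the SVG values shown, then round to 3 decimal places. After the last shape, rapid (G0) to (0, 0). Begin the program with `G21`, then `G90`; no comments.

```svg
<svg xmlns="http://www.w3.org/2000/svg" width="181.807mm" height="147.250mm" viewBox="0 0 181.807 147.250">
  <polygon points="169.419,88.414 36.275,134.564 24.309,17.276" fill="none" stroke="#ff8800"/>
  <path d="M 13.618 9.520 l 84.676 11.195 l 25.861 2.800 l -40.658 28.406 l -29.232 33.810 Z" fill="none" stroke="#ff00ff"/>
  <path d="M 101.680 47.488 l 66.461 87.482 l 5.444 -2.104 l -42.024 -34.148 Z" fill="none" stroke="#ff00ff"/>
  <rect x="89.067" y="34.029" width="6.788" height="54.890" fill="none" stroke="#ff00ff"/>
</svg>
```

viewBox `0 0 181.807 147.250` with mm width/height → 1 unit = 1 mm. Flip: y_m = 147.250 − y_svg.

**Shape 1** — `<polygon>` closed polygon, stroke `#ff8800` → score (S481, F2266). Machine vertices: (169.419,58.836) → (36.275,12.686) → (24.309,129.974) → (169.419,58.836). Closed: final G1 returns to the first vertex.

**Shape 2** — `<path>` closed polygon, stroke `#ff00ff` → engrave (S307, F4591). Machine vertices: (13.618,137.730) → (98.294,126.535) → (124.155,123.735) → (83.497,95.329) → (54.265,61.519) → (13.618,137.730). Closed: final G1 returns to the first vertex.

**Shape 3** — `<path>` closed polygon, stroke `#ff00ff` → engrave (S307, F4591). Machine vertices: (101.680,99.762) → (168.141,12.280) → (173.585,14.384) → (131.561,48.532) → (101.680,99.762). Closed: final G1 returns to the first vertex.

**Shape 4** — `<rect>` rectangle, stroke `#ff00ff` → engrave (S307, F4591). Machine vertices: (89.067,113.221) → (95.855,113.221) → (95.855,58.331) → (89.067,58.331) → (89.067,113.221). Closed: final G1 returns to the first vertex.

G21
G90
G0 X169.419 Y58.836
M3 S481
G1 X36.275 Y12.686 F2266
G1 X24.309 Y129.974
G1 X169.419 Y58.836
M5
G0 X13.618 Y137.730
M3 S307
G1 X98.294 Y126.535 F4591
G1 X124.155 Y123.735
G1 X83.497 Y95.329
G1 X54.265 Y61.519
G1 X13.618 Y137.730
M5
G0 X101.680 Y99.762
M3 S307
G1 X168.141 Y12.280 F4591
G1 X173.585 Y14.384
G1 X131.561 Y48.532
G1 X101.680 Y99.762
M5
G0 X89.067 Y113.221
M3 S307
G1 X95.855 Y113.221 F4591
G1 X95.855 Y58.331
G1 X89.067 Y58.331
G1 X89.067 Y113.221
M5
G0 X0.000 Y0.000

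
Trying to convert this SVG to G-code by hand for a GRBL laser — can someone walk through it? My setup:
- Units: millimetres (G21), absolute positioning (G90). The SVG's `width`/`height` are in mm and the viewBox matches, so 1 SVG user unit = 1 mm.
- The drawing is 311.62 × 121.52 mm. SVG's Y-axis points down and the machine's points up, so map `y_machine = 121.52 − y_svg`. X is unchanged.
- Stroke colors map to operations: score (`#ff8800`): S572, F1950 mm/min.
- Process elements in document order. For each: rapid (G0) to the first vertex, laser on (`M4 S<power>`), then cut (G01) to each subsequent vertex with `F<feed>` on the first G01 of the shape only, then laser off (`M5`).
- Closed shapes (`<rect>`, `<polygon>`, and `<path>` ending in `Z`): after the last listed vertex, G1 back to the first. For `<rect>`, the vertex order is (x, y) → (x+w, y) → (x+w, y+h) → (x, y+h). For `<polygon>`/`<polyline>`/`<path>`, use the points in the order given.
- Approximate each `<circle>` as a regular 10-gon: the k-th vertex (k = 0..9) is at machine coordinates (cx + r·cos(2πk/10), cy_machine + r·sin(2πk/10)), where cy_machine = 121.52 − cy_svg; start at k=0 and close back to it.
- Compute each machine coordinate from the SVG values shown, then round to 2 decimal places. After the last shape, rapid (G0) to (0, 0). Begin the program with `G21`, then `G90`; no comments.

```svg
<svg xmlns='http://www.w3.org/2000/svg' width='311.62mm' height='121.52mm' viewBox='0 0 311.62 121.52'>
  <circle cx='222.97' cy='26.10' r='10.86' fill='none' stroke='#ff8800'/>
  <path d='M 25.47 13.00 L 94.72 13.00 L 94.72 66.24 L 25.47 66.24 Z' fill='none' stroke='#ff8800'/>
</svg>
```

G21
G90
G0 X233.83 Y95.42
M4 S572
G01 X231.76 Y101.80 F1950
G01 X226.33 Y105.75
G01 X219.61 Y105.75
G01 X214.18 Y101.80
G01 X212.11 Y95.42
G01 X214.18 Y89.04
G01 X219.61 Y85.09
G01 X226.33 Y85.09
G01 X231.76 Y89.04
G01 X233.83 Y95.42
M5
G0 X25.47 Y108.52
M4 S572
G01 X94.72 Y108.52 F1950
G01 X94.72 Y55.28
G01 X25.47 Y55.28
G01 X25.47 Y108.52
M5
G0 X0.00 Y0.00

Since the viewBox matches the mm dimensions, user units are millimetres directly. The only transform is the Y-flip y_m = 121.52 − y_svg.

Shape 1 is a circle drawn with `<circle>`. Its stroke #ff8800 means score at S572, F1950. After flipping Y the toolpath is (233.83,95.42) → (231.76,101.80) → (226.33,105.75) → (219.61,105.75) → (214.18,101.80) → (212.11,95.42) → (214.18,89.04) → (219.61,85.09) → (226.33,85.09) → (231.76,89.04) → (233.83,95.42), returning to the start.

Shape 2 is a rectangle drawn with `<path>`. Its stroke #ff8800 means score at S572, F1950. After flipping Y the toolpath is (25.47,108.52) → (94.72,108.52) → (94.72,55.28) → (25.47,55.28) → (25.47,108.52), returning to the start.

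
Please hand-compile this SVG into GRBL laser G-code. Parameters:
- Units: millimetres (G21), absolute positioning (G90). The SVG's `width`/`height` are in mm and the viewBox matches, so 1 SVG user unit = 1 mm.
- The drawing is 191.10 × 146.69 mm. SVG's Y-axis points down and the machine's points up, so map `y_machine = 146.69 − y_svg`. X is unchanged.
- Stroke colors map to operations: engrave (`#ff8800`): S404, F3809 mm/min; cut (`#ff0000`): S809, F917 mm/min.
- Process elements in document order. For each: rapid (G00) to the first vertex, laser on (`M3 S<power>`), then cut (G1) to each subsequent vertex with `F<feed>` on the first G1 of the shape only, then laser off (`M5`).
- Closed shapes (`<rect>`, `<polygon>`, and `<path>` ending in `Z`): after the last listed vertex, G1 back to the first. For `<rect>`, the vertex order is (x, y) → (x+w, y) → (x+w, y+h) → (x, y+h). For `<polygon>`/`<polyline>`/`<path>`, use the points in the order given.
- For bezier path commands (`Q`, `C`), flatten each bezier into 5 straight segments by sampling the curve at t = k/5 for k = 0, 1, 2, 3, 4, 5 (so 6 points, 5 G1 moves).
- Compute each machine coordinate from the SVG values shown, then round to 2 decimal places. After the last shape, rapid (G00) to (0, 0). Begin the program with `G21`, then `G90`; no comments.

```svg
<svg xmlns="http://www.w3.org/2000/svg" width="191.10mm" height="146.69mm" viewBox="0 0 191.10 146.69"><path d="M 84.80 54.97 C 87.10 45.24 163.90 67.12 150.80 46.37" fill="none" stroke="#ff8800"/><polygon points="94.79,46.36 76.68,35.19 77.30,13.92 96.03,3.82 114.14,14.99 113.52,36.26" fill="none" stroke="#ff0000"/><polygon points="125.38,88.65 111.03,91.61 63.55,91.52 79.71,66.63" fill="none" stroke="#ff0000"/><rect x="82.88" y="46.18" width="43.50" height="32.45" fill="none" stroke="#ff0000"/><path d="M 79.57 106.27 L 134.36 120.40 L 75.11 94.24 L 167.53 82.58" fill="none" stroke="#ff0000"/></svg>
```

Since the viewBox matches the mm dimensions, user units are millimetres directly. The only transform is the Y-flip y_m = 146.69 − y_svg.

Shape 1 is a cubic bezier drawn with `<path>`. Its stroke #ff8800 means engrave at S404, F3809. After flipping Y the toolpath is (84.80,91.72) → (93.80,94.36) → (112.80,92.97) → (133.89,91.13) → (149.19,92.39) → (150.80,100.32).

Shape 2 is a regular polygon drawn with `<polygon>`. Its stroke #ff0000 means cut at S809, F917. After flipping Y the toolpath is (94.79,100.33) → (76.68,111.50) → (77.30,132.77) → (96.03,142.87) → (114.14,131.70) → (113.52,110.43) → (94.79,100.33), returning to the start.

Shape 3 is a closed polygon drawn with `<polygon>`. Its stroke #ff0000 means cut at S809, F917. After flipping Y the toolpath is (125.38,58.04) → (111.03,55.08) → (63.55,55.17) → (79.71,80.06) → (125.38,58.04), returning to the start.

Shape 4 is a rectangle drawn with `<rect>`. Its stroke #ff0000 means cut at S809, F917. After flipping Y the toolpath is (82.88,100.51) → (126.38,100.51) → (126.38,68.06) → (82.88,68.06) → (82.88,100.51), returning to the start.

Shape 5 is a open polyline drawn with `<path>`. Its stroke #ff0000 means cut at S809, F917. After flipping Y the toolpath is (79.57,40.42) → (134.36,26.29) → (75.11,52.45) → (167.53,64.11).

G21
G90
G00 X84.80 Y91.72
M3 S404
G1 X93.80 Y94.36 F3809
G1 X112.80 Y92.97
G1 X133.89 Y91.13
G1 X149.19 Y92.39
G1 X150.80 Y100.32
M5
G00 X94.79 Y100.33
M3 S809
G1 X76.68 Y111.50 F917
G1 X77.30 Y132.77
G1 X96.03 Y142.87
G1 X114.14 Y131.70
G1 X113.52 Y110.43
G1 X94.79 Y100.33
M5
G00 X125.38 Y58.04
M3 S809
G1 X111.03 Y55.08 F917
G1 X63.55 Y55.17
G1 X79.71 Y80.06
G1 X125.38 Y58.04
M5
G00 X82.88 Y100.51
M3 S809
G1 X126.38 Y100.51 F917
G1 X126.38 Y68.06
G1 X82.88 Y68.06
G1 X82.88 Y100.51
M5
G00 X79.57 Y40.42
M3 S809
G1 X134.36 Y26.29 F917
G1 X75.11 Y52.45
G1 X167.53 Y64.11
M5
G00 X0.00 Y0.00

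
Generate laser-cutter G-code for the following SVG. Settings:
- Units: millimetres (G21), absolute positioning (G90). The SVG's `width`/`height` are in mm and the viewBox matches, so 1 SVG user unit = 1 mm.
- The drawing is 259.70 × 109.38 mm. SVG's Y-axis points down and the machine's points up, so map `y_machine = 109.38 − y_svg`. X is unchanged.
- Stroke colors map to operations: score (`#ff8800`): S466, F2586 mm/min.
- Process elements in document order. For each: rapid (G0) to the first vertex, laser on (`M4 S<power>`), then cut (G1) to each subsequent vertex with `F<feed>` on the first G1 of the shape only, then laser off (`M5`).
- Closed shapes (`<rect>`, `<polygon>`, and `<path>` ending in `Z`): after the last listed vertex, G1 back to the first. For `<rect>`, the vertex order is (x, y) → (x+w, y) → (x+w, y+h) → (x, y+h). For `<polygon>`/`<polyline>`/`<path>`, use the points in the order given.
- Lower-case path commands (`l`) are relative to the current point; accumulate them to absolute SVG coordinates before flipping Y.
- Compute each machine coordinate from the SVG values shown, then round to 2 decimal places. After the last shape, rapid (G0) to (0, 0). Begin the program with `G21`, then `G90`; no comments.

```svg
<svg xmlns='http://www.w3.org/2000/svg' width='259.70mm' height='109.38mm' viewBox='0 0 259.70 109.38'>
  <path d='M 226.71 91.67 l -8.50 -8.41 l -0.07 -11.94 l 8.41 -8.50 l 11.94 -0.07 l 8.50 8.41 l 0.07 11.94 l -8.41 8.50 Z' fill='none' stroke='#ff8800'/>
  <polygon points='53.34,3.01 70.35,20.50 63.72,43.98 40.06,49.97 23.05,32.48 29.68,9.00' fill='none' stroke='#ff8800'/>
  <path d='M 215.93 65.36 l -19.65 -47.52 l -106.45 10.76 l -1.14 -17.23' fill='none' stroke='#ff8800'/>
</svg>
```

G21
G90
G0 X226.71 Y17.71
M4 S466
G1 X218.21 Y26.12 F2586
G1 X218.14 Y38.06
G1 X226.55 Y46.56
G1 X238.49 Y46.63
G1 X246.99 Y38.22
G1 X247.06 Y26.28
G1 X238.65 Y17.78
G1 X226.71 Y17.71
M5
G0 X53.34 Y106.37
M4 S466
G1 X70.35 Y88.88 F2586
G1 X63.72 Y65.40
G1 X40.06 Y59.41
G1 X23.05 Y76.90
G1 X29.68 Y100.38
G1 X53.34 Y106.37
M5
G0 X215.93 Y44.02
M4 S466
G1 X196.28 Y91.54 F2586
G1 X89.83 Y80.78
G1 X88.69 Y98.01
M5
G0 X0.00 Y0.00

1 u = 1 mm; y_m = 109.38 − y.

[1] `<path>` regular polygon, #ff8800→score S466 F2586: (226.71,17.71) → (218.21,26.12) → (218.14,38.06) → (226.55,46.56) → (238.49,46.63) → (246.99,38.22) → (247.06,26.28) → (238.65,17.78) → (226.71,17.71) (closed)

[2] `<polygon>` regular polygon, #ff8800→score S466 F2586: (53.34,106.37) → (70.35,88.88) → (63.72,65.40) → (40.06,59.41) → (23.05,76.90) → (29.68,100.38) → (53.34,106.37) (closed)

[3] `<path>` open polyline, #ff8800→score S466 F2586: (215.93,44.02) → (196.28,91.54) → (89.83,80.78) → (88.69,98.01)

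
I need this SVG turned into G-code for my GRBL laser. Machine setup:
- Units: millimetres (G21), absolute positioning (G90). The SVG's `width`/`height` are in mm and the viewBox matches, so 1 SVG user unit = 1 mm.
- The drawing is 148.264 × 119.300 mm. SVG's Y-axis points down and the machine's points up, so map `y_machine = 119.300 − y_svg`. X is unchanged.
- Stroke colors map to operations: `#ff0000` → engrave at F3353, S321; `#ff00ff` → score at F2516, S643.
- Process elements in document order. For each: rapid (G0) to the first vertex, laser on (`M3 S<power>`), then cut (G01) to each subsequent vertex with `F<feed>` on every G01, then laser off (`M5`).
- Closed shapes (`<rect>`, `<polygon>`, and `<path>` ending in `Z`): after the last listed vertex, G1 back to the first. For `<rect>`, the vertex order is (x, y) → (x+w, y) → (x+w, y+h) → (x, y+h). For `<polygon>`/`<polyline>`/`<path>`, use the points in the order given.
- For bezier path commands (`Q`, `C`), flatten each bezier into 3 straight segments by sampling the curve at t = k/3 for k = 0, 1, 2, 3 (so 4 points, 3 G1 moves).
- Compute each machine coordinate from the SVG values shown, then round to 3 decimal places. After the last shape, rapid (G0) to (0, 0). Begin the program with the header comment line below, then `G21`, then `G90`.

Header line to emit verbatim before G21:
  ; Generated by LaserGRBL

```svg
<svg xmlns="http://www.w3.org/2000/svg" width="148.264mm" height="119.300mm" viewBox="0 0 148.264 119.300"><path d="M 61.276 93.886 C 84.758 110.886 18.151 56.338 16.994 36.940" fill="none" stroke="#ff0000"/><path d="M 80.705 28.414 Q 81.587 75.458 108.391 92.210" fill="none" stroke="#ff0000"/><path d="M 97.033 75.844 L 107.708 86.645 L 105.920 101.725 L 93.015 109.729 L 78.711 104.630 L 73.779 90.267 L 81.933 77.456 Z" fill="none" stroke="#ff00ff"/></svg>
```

Since the viewBox matches the mm dimensions, user units are millimetres directly. The only transform is the Y-flip y_m = 119.300 − y_svg.

Shape 1 is a cubic bezier drawn with `<path>`. Its stroke #ff0000 means engrave at S321, F3353. After flipping Y the toolpath is (61.276,25.414) → (60.489,28.312) → (34.207,55.197) → (16.994,82.360).

Shape 2 is a quadratic bezier drawn with `<path>`. Its stroke #ff0000 means engrave at S321, F3353. After flipping Y the toolpath is (80.705,90.886) → (84.173,62.889) → (93.402,41.624) → (108.391,27.090).

Shape 3 is a regular polygon drawn with `<path>`. Its stroke #ff00ff means score at S643, F2516. After flipping Y the toolpath is (97.033,43.456) → (107.708,32.655) → (105.920,17.575) → (93.015,9.571) → (78.711,14.670) → (73.779,29.033) → (81.933,41.844) → (97.033,43.456), returning to the start.

; Generated by LaserGRBL
G21
G90
G0 X61.276 Y25.414
M3 S321
G01 X60.489 Y28.312 F3353
G01 X34.207 Y55.197 F3353
G01 X16.994 Y82.360 F3353
M5
G0 X80.705 Y90.886
M3 S321
G01 X84.173 Y62.889 F3353
G01 X93.402 Y41.624 F3353
G01 X108.391 Y27.090 F3353
M5
G0 X97.033 Y43.456
M3 S643
G01 X107.708 Y32.655 F2516
G01 X105.920 Y17.575 F2516
G01 X93.015 Y9.571 F2516
G01 X78.711 Y14.670 F2516
G01 X73.779 Y29.033 F2516
G01 X81.933 Y41.844 F2516
G01 X97.033 Y43.456 F2516
M5
G0 X0.000 Y0.000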